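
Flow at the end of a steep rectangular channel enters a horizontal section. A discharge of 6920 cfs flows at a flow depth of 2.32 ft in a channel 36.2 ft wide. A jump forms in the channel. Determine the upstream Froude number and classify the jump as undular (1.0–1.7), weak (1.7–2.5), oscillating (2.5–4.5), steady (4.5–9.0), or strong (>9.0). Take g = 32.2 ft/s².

q = Q/b = 6920/36.2 = 191 ft²/s; V₁ = q/y₁ = 82.4 ft/s. Fr₁ = V₁/√(g·y₁) = 9.53.
Fr₁ = 9.53 lies in the strong range.

Fr₁ = 9.53; strong jump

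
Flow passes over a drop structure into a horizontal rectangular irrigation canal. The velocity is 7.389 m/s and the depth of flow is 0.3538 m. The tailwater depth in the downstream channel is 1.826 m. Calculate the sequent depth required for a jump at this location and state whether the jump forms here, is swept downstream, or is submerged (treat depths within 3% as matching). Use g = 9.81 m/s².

y₂ = 1.815 m; the jump forms here

Fr₁ = V₁/√(g·y₁) = 7.389/√(9.81×0.3538) = 3.966.
Bélanger equation: y₂/y₁ = ½[√(1 + 8Fr₁²) − 1] = ½[√126.84 − 1] = 5.131.
y₂ = 5.131 × 0.3538 = 1.815 m.
Tailwater y_tw = 1.826 m: y_tw ≈ y₂, so the jump forms here.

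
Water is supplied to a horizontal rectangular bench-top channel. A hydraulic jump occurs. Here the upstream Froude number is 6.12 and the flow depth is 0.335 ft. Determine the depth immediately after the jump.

y₂ = 2.74 ft

Fr₁ = 6.12 (given).
From the momentum equation for a rectangular channel, y₂/y₁ = ½[√(1 + 8Fr₁²) − 1] = ½[√300.6 − 1] = 8.17.
y₂ = 8.17 × 0.335 = 2.74 ft.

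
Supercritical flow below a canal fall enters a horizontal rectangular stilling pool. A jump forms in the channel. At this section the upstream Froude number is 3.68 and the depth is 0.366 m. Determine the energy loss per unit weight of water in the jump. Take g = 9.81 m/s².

Fr₁ = 3.68 (given).
By Bélanger, y₂/y₁ = ½[√(1 + 8Fr₁²) − 1] = ½[√109.3 − 1] = 4.73.
y₂ = 4.73 × 0.366 = 1.73 m.
Head loss: ΔE = (y₂ − y₁)³/(4y₁y₂) = (1.73 − 0.366)³/(4×0.366×1.73) = 2.54/2.53 = 1.00 m.

ΔE = 1.00 m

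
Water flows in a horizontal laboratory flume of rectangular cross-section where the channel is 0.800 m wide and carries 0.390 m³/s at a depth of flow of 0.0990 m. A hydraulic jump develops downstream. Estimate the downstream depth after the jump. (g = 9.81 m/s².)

q = Q/b = 0.390/0.800 = 0.487 m²/s; V₁ = q/y₁ = 4.92 m/s. Fr₁ = V₁/√(g·y₁) = 5.00.
By Bélanger, y₂/y₁ = ½[√(1 + 8Fr₁²) − 1] = ½[√200.7 − 1] = 6.58.
y₂ = 6.58 × 0.0990 = 0.652 m.

y₂ = 0.652 m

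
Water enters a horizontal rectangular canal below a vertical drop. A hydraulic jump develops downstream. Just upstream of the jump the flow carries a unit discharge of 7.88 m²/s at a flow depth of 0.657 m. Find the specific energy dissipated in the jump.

ΔE = 3.72 m

V₁ = q/y₁ = 7.88/0.657 = 12.0 m/s. Fr₁ = V₁/√(g·y₁) = 12.0/√(9.81×0.657) = 4.72.
Conjugate-depth relation: y₂/y₁ = ½[√(1 + 8Fr₁²) − 1] = ½[√179.6 − 1] = 6.20.
y₂ = 6.20 × 0.657 = 4.07 m.
V₂ = q/y₂ = 7.88/4.07 = 1.93 m/s. E₁ = y₁ + V₁²/2g = 7.99 m; E₂ = y₂ + V₂²/2g = 4.26 m. ΔE = E₁ − E₂ = 3.72 m.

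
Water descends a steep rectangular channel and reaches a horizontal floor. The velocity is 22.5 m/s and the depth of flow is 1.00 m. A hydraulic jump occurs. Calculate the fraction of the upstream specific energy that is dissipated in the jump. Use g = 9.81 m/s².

ΔE/E₁ = 0.629 (62.9%)

Fr₁ = V₁/√(g·y₁) = 22.5/√(9.81×1.00) = 7.18.
Conjugate-depth relation: y₂/y₁ = ½[√(1 + 8Fr₁²) − 1] = ½[√413.8 − 1] = 9.67.
y₂ = 9.67 × 1.00 = 9.67 m.
E₁ = y₁ + V₁²/2g = 26.8 m. ΔE = (y₂ − y₁)³/(4y₁y₂) = 16.9 m. ΔE/E₁ = 16.9/26.8 = 0.629.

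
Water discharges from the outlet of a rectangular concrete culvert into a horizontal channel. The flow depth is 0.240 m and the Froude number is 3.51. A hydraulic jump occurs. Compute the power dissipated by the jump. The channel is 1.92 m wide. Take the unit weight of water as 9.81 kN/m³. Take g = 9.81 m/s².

Fr₁ = 3.51 (given).
Sequent-depth ratio: y₂/y₁ = ½[√(1 + 8Fr₁²) − 1] = ½[√99.56 − 1] = 4.49.
y₂ = 4.49 × 0.240 = 1.08 m.
Head loss: ΔE = (y₂ − y₁)³/(4y₁y₂) = (1.08 − 0.240)³/(4×0.240×1.08) = 0.587/1.03 = 0.568 m.
V₁ = Fr₁·√(g·y₁) = 3.51×√(9.81×0.240) = 5.39 m/s; q = V₁·y₁ = 1.29 m²/s. Q = q·b = 1.29 × 1.92 = 2.48 m³/s. P = γ·Q·ΔE = 9.81 × 2.48 × 0.568 = 13.8 kW.

P = 13.8 kW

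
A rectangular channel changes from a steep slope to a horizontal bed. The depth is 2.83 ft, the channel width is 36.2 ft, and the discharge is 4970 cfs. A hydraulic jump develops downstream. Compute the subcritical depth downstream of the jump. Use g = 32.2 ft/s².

q = Q/b = 4970/36.2 = 137 ft²/s; V₁ = q/y₁ = 48.5 ft/s. Fr₁ = V₁/√(g·y₁) = 5.08.
Bélanger equation: y₂/y₁ = ½[√(1 + 8Fr₁²) − 1] = ½[√207.6 − 1] = 6.70.
y₂ = 6.70 × 2.83 = 19.0 ft.

y₂ = 19.0 ft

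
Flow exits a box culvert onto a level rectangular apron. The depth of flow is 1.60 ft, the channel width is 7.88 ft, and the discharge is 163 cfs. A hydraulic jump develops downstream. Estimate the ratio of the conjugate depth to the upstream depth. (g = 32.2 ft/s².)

y₂/y₁ = 2.10

q = Q/b = 163/7.88 = 20.7 ft²/s; V₁ = q/y₁ = 12.9 ft/s. Fr₁ = V₁/√(g·y₁) = 1.80.
Conjugate-depth relation: y₂/y₁ = ½[√(1 + 8Fr₁²) − 1] = ½[√26.95 − 1] = 2.10.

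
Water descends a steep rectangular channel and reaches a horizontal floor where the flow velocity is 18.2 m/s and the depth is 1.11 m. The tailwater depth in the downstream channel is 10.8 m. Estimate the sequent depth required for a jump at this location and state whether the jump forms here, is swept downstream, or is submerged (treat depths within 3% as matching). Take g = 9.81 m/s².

y₂ = 8.12 m; the jump is submerged

Fr₁ = V₁/√(g·y₁) = 18.2/√(9.81×1.11) = 5.52.
From the momentum equation for a rectangular channel, y₂/y₁ = ½[√(1 + 8Fr₁²) − 1] = ½[√244.4 − 1] = 7.32.
y₂ = 7.32 × 1.11 = 8.12 m.
Tailwater y_tw = 10.8 m: y_tw > y₂, so the jump is submerged.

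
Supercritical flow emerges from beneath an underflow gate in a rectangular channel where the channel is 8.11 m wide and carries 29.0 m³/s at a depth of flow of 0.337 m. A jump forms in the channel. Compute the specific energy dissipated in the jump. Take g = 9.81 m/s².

q = Q/b = 29.0/8.11 = 3.58 m²/s; V₁ = q/y₁ = 10.6 m/s. Fr₁ = V₁/√(g·y₁) = 5.84.
From the momentum equation for a rectangular channel, y₂/y₁ = ½[√(1 + 8Fr₁²) − 1] = ½[√273.4 − 1] = 7.77.
y₂ = 7.77 × 0.337 = 2.62 m.
Head loss: ΔE = (y₂ − y₁)³/(4y₁y₂) = (2.62 − 0.337)³/(4×0.337×2.62) = 11.9/3.53 = 3.36 m.

ΔE = 3.36 m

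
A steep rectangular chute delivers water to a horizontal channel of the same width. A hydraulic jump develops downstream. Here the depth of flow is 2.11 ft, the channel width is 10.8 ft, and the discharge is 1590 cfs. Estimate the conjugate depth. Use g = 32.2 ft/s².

q = Q/b = 1590/10.8 = 147 ft²/s; V₁ = q/y₁ = 69.8 ft/s. Fr₁ = V₁/√(g·y₁) = 8.46.
Bélanger equation: y₂/y₁ = ½[√(1 + 8Fr₁²) − 1] = ½[√574.2 − 1] = 11.5.
y₂ = 11.5 × 2.11 = 24.2 ft.

y₂ = 24.2 ft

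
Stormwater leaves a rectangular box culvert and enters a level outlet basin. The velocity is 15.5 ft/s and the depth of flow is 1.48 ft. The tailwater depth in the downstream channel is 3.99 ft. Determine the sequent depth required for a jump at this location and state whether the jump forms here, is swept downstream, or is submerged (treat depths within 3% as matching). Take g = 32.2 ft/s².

y₂ = 4.02 ft; the jump forms here

Fr₁ = V₁/√(g·y₁) = 15.5/√(32.2×1.48) = 2.25.
By Bélanger, y₂/y₁ = ½[√(1 + 8Fr₁²) − 1] = ½[√41.33 − 1] = 2.71.
y₂ = 2.71 × 1.48 = 4.02 ft.
Tailwater y_tw = 3.99 ft: y_tw ≈ y₂, so the jump forms here.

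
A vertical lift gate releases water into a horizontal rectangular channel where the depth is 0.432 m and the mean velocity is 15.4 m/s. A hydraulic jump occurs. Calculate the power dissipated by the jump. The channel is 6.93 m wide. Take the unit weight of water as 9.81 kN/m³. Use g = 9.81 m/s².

Fr₁ = V₁/√(g·y₁) = 15.4/√(9.81×0.432) = 7.48.
Bélanger equation: y₂/y₁ = ½[√(1 + 8Fr₁²) − 1] = ½[√448.7 − 1] = 10.1.
y₂ = 10.1 × 0.432 = 4.36 m.
q = V₁·y₁ = 15.4 × 0.432 = 6.65 m²/s. V₂ = q/y₂ = 6.65/4.36 = 1.53 m/s. E₁ = y₁ + V₁²/2g = 12.5 m; E₂ = y₂ + V₂²/2g = 4.48 m. ΔE = E₁ − E₂ = 8.04 m.
Q = q·b = 6.65 × 6.93 = 46.1 m³/s. P = γ·Q·ΔE = 9.81 × 46.1 × 8.04 = 3637 kW.

P = 3637 kW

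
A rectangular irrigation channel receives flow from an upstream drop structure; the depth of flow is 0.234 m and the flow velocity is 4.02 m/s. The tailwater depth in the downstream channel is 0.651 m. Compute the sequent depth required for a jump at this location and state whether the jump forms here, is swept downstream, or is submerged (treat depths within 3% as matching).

Fr₁ = V₁/√(g·y₁) = 4.02/√(9.81×0.234) = 2.65.
Bélanger equation: y₂/y₁ = ½[√(1 + 8Fr₁²) − 1] = ½[√57.32 − 1] = 3.29.
y₂ = 3.29 × 0.234 = 0.769 m.
Tailwater y_tw = 0.651 m: y_tw < y₂, so the jump is swept downstream.

y₂ = 0.769 m; the jump is swept downstream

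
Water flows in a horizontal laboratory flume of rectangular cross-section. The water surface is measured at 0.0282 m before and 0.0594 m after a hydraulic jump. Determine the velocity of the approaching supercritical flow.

V₁ = 0.951 m/s

For a rectangular channel the momentum equation gives q² = ½·g·y₁·y₂·(y₁ + y₂) = ½×9.81×0.0282×0.0594×0.0876 = 0.000720.
q = √0.000720 = 0.0268 m²/s.
V₁ = q/y₁ = 0.0268/0.0282 = 0.951 m/s.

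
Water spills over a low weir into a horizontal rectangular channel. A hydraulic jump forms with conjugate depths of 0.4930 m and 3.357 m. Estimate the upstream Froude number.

For a rectangular channel the momentum equation gives q² = ½·g·y₁·y₂·(y₁ + y₂) = ½×9.81×0.4930×3.357×3.850 = 31.25.
q = √31.25 = 5.590 m²/s.
V₁ = q/y₁ = 11.34 m/s; Fr₁ = V₁/√(g·y₁) = 5.156.

Fr₁ = 5.156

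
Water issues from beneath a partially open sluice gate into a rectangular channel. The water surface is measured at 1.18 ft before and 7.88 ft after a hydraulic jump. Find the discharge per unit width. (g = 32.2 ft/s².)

For a rectangular channel the momentum equation gives q² = ½·g·y₁·y₂·(y₁ + y₂) = ½×32.2×1.18×7.88×9.06 = 1356.
q = √1356 = 36.8 ft²/s.

q = 36.8 ft²/s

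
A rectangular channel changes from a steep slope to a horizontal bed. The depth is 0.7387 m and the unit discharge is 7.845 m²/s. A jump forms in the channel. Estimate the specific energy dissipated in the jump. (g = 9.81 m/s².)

V₁ = q/y₁ = 7.845/0.7387 = 10.62 m/s. Fr₁ = V₁/√(g·y₁) = 10.62/√(9.81×0.7387) = 3.945.
By Bélanger, y₂/y₁ = ½[√(1 + 8Fr₁²) − 1] = ½[√125.51 − 1] = 5.102.
y₂ = 5.102 × 0.7387 = 3.769 m.
V₂ = q/y₂ = 7.845/3.769 = 2.082 m/s. E₁ = y₁ + V₁²/2g = 6.487 m; E₂ = y₂ + V₂²/2g = 3.989 m. ΔE = E₁ − E₂ = 2.498 m.

ΔE = 2.498 m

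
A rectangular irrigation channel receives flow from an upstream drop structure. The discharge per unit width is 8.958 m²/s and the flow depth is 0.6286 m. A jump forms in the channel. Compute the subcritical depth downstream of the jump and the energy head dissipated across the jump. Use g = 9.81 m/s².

V₁ = q/y₁ = 8.958/0.6286 = 14.25 m/s. Fr₁ = V₁/√(g·y₁) = 14.25/√(9.81×0.6286) = 5.739.
Conjugate-depth relation: y₂/y₁ = ½[√(1 + 8Fr₁²) − 1] = ½[√264.46 − 1] = 7.631.
y₂ = 7.631 × 0.6286 = 4.797 m.
Head loss: ΔE = (y₂ − y₁)³/(4y₁y₂) = (4.797 − 0.6286)³/(4×0.6286×4.797) = 72.43/12.06 = 6.005 m.

y₂ = 4.797 m; ΔE = 6.005 m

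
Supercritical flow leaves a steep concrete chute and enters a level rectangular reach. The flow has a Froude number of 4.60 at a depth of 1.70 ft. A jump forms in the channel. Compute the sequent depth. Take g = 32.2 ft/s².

Fr₁ = 4.60 (given).
Conjugate-depth relation: y₂/y₁ = ½[√(1 + 8Fr₁²) − 1] = ½[√170.3 − 1] = 6.02.
y₂ = 6.02 × 1.70 = 10.2 ft.

y₂ = 10.2 ft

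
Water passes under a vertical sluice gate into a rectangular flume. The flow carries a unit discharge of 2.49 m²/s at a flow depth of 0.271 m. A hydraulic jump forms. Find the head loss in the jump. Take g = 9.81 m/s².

V₁ = q/y₁ = 2.49/0.271 = 9.19 m/s. Fr₁ = V₁/√(g·y₁) = 9.19/√(9.81×0.271) = 5.64.
From the momentum equation for a rectangular channel, y₂/y₁ = ½[√(1 + 8Fr₁²) − 1] = ½[√255.0 − 1] = 7.49.
y₂ = 7.49 × 0.271 = 2.03 m.
V₂ = q/y₂ = 2.49/2.03 = 1.23 m/s. E₁ = y₁ + V₁²/2g = 4.57 m; E₂ = y₂ + V₂²/2g = 2.11 m. ΔE = E₁ − E₂ = 2.47 m.

ΔE = 2.47 m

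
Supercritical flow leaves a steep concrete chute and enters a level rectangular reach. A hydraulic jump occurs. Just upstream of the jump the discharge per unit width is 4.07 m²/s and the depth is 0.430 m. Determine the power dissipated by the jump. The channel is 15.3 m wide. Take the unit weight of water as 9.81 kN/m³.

P = 1390 kW

V₁ = q/y₁ = 4.07/0.430 = 9.47 m/s. Fr₁ = V₁/√(g·y₁) = 9.47/√(9.81×0.430) = 4.61.
From the momentum equation for a rectangular channel, y₂/y₁ = ½[√(1 + 8Fr₁²) − 1] = ½[√170.9 − 1] = 6.04.
y₂ = 6.04 × 0.430 = 2.60 m.
V₂ = q/y₂ = 4.07/2.60 = 1.57 m/s. E₁ = y₁ + V₁²/2g = 5.00 m; E₂ = y₂ + V₂²/2g = 2.72 m. ΔE = E₁ − E₂ = 2.28 m.
Q = q·b = 4.07 × 15.3 = 62.3 m³/s. P = γ·Q·ΔE = 9.81 × 62.3 × 2.28 = 1390 kW.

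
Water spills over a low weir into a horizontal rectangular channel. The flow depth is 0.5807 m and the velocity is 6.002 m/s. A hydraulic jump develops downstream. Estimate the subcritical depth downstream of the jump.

Fr₁ = V₁/√(g·y₁) = 6.002/√(9.81×0.5807) = 2.515.
By Bélanger, y₂/y₁ = ½[√(1 + 8Fr₁²) − 1] = ½[√51.590 − 1] = 3.091.
y₂ = 3.091 × 0.5807 = 1.795 m.

y₂ = 1.795 m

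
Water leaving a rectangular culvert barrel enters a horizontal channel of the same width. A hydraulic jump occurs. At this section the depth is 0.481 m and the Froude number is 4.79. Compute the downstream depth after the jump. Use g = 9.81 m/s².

y₂ = 3.03 m

Fr₁ = 4.79 (given).
Conjugate-depth relation: y₂/y₁ = ½[√(1 + 8Fr₁²) − 1] = ½[√184.6 − 1] = 6.29.
y₂ = 6.29 × 0.481 = 3.03 m.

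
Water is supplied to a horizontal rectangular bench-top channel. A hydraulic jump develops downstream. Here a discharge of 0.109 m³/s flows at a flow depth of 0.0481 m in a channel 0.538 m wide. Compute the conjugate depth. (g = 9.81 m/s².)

q = Q/b = 0.109/0.538 = 0.203 m²/s; V₁ = q/y₁ = 4.21 m/s. Fr₁ = V₁/√(g·y₁) = 6.13.
Sequent-depth ratio: y₂/y₁ = ½[√(1 + 8Fr₁²) − 1] = ½[√301.8 − 1] = 8.19.
y₂ = 8.19 × 0.0481 = 0.394 m.

y₂ = 0.394 m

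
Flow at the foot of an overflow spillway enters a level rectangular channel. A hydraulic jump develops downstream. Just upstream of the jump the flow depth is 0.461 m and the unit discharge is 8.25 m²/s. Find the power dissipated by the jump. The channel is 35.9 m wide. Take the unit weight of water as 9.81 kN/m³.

V₁ = q/y₁ = 8.25/0.461 = 17.9 m/s. Fr₁ = V₁/√(g·y₁) = 17.9/√(9.81×0.461) = 8.42.
Bélanger equation: y₂/y₁ = ½[√(1 + 8Fr₁²) − 1] = ½[√567.5 − 1] = 11.4.
y₂ = 11.4 × 0.461 = 5.26 m.
Head loss: ΔE = (y₂ − y₁)³/(4y₁y₂) = (5.26 − 0.461)³/(4×0.461×5.26) = 111/9.70 = 11.4 m.
Q = q·b = 8.25 × 35.9 = 296 m³/s. P = γ·Q·ΔE = 9.81 × 296 × 11.4 = 33117 kW.

P = 33117 kW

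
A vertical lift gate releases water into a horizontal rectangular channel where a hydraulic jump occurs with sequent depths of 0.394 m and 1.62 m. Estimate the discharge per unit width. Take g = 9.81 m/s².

q = 2.51 m²/s

For a rectangular channel the momentum equation gives q² = ½·g·y₁·y₂·(y₁ + y₂) = ½×9.81×0.394×1.62×2.01 = 6.31.
q = √6.31 = 2.51 m²/s.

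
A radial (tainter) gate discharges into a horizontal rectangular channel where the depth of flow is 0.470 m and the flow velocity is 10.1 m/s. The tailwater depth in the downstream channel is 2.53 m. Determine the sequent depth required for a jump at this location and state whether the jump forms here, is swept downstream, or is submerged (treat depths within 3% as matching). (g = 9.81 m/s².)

Fr₁ = V₁/√(g·y₁) = 10.1/√(9.81×0.470) = 4.70.
By Bélanger, y₂/y₁ = ½[√(1 + 8Fr₁²) − 1] = ½[√178.0 − 1] = 6.17.
y₂ = 6.17 × 0.470 = 2.90 m.
Tailwater y_tw = 2.53 m: y_tw < y₂, so the jump is swept downstream.

y₂ = 2.90 m; the jump is swept downstream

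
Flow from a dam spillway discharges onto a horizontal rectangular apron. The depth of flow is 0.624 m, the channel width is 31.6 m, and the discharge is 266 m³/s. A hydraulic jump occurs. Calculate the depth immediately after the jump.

y₂ = 4.51 m

q = Q/b = 266/31.6 = 8.42 m²/s; V₁ = q/y₁ = 13.5 m/s. Fr₁ = V₁/√(g·y₁) = 5.45.
Conjugate-depth relation: y₂/y₁ = ½[√(1 + 8Fr₁²) − 1] = ½[√238.8 − 1] = 7.23.
y₂ = 7.23 × 0.624 = 4.51 m.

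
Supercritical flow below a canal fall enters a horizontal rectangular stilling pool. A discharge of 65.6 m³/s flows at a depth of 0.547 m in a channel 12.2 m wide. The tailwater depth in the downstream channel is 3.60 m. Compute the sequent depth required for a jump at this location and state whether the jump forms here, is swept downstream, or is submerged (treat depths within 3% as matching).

q = Q/b = 65.6/12.2 = 5.38 m²/s; V₁ = q/y₁ = 9.83 m/s. Fr₁ = V₁/√(g·y₁) = 4.24.
Bélanger equation: y₂/y₁ = ½[√(1 + 8Fr₁²) − 1] = ½[√145.1 − 1] = 5.52.
y₂ = 5.52 × 0.547 = 3.02 m.
Tailwater y_tw = 3.60 m: y_tw > y₂, so the jump is submerged.

y₂ = 3.02 m; the jump is submerged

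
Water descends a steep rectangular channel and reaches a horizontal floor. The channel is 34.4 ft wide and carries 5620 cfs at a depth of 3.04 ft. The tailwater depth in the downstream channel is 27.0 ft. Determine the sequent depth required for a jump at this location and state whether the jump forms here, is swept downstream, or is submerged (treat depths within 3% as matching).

q = Q/b = 5620/34.4 = 163 ft²/s; V₁ = q/y₁ = 53.7 ft/s. Fr₁ = V₁/√(g·y₁) = 5.43.
Bélanger equation: y₂/y₁ = ½[√(1 + 8Fr₁²) − 1] = ½[√237.0 − 1] = 7.20.
y₂ = 7.20 × 3.04 = 21.9 ft.
Tailwater y_tw = 27.0 ft: y_tw > y₂, so the jump is submerged.

y₂ = 21.9 ft; the jump is submerged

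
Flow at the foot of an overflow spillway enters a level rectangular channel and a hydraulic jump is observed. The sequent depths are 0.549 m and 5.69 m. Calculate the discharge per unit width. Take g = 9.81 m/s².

q = 9.78 m²/s

For a rectangular channel the momentum equation gives q² = ½·g·y₁·y₂·(y₁ + y₂) = ½×9.81×0.549×5.69×6.24 = 95.6.
q = √95.6 = 9.78 m²/s.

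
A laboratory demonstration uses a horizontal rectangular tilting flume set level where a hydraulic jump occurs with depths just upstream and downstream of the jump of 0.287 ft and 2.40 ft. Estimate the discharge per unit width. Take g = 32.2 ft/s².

For a rectangular channel the momentum equation gives q² = ½·g·y₁·y₂·(y₁ + y₂) = ½×32.2×0.287×2.40×2.69 = 29.8.
q = √29.8 = 5.46 ft²/s.

q = 5.46 ft²/s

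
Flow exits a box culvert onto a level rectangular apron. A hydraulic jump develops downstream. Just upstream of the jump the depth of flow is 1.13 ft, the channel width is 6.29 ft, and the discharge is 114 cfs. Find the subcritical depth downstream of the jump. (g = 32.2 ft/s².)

q = Q/b = 114/6.29 = 18.1 ft²/s; V₁ = q/y₁ = 16.0 ft/s. Fr₁ = V₁/√(g·y₁) = 2.66.
Conjugate-depth relation: y₂/y₁ = ½[√(1 + 8Fr₁²) − 1] = ½[√57.56 − 1] = 3.29.
y₂ = 3.29 × 1.13 = 3.72 ft.

y₂ = 3.72 ft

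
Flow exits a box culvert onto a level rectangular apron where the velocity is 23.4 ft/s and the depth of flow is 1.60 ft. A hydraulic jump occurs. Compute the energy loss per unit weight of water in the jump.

ΔE = 2.99 ft

Fr₁ = V₁/√(g·y₁) = 23.4/√(32.2×1.60) = 3.26.
Conjugate-depth relation: y₂/y₁ = ½[√(1 + 8Fr₁²) − 1] = ½[√86.02 − 1] = 4.14.
y₂ = 4.14 × 1.60 = 6.62 ft.
q = V₁·y₁ = 23.4 × 1.60 = 37.4 ft²/s. V₂ = q/y₂ = 37.4/6.62 = 5.66 ft/s. E₁ = y₁ + V₁²/2g = 10.1 ft; E₂ = y₂ + V₂²/2g = 7.12 ft. ΔE = E₁ − E₂ = 2.99 ft.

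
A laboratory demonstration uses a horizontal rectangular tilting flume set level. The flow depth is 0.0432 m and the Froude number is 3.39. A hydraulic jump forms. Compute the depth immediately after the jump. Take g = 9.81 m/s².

y₂ = 0.187 m

Fr₁ = 3.39 (given).
Sequent-depth ratio: y₂/y₁ = ½[√(1 + 8Fr₁²) − 1] = ½[√92.94 − 1] = 4.32.
y₂ = 4.32 × 0.0432 = 0.187 m.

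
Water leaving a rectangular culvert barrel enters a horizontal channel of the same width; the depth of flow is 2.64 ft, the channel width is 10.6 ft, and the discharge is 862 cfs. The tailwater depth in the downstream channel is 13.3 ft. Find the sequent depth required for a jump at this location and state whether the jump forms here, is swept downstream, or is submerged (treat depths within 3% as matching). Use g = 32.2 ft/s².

y₂ = 11.2 ft; the jump is submerged

q = Q/b = 862/10.6 = 81.3 ft²/s; V₁ = q/y₁ = 30.8 ft/s. Fr₁ = V₁/√(g·y₁) = 3.34.
Sequent-depth ratio: y₂/y₁ = ½[√(1 + 8Fr₁²) − 1] = ½[√90.29 − 1] = 4.25.
y₂ = 4.25 × 2.64 = 11.2 ft.
Tailwater y_tw = 13.3 ft: y_tw > y₂, so the jump is submerged.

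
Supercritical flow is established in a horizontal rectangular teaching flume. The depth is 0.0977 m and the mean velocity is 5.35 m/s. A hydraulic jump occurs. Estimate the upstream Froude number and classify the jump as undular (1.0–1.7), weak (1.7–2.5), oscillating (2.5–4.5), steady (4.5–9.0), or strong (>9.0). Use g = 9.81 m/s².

Fr₁ = V₁/√(g·y₁) = 5.35/√(9.81×0.0977) = 5.46.
Fr₁ = 5.46 lies in the steady range.

Fr₁ = 5.46; steady jump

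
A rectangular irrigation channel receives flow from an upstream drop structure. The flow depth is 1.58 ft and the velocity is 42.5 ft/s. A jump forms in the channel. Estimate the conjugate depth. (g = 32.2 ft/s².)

y₂ = 12.5 ft

Fr₁ = V₁/√(g·y₁) = 42.5/√(32.2×1.58) = 5.96.
Bélanger equation: y₂/y₁ = ½[√(1 + 8Fr₁²) − 1] = ½[√285.0 − 1] = 7.94.
y₂ = 7.94 × 1.58 = 12.5 ft.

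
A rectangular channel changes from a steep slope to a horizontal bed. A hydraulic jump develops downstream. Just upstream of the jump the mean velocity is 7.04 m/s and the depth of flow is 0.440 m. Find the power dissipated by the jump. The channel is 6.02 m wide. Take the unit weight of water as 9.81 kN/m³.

Fr₁ = V₁/√(g·y₁) = 7.04/√(9.81×0.440) = 3.39.
Bélanger equation: y₂/y₁ = ½[√(1 + 8Fr₁²) − 1] = ½[√92.86 − 1] = 4.32.
y₂ = 4.32 × 0.440 = 1.90 m.
q = V₁·y₁ = 7.04 × 0.440 = 3.10 m²/s. V₂ = q/y₂ = 3.10/1.90 = 1.63 m/s. E₁ = y₁ + V₁²/2g = 2.97 m; E₂ = y₂ + V₂²/2g = 2.04 m. ΔE = E₁ − E₂ = 0.931 m.
Q = q·b = 3.10 × 6.02 = 18.6 m³/s. P = γ·Q·ΔE = 9.81 × 18.6 × 0.931 = 170 kW.

P = 170 kW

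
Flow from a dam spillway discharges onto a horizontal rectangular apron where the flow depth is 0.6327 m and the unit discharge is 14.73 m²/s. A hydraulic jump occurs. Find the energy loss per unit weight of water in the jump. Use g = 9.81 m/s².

ΔE = 20.04 m

V₁ = q/y₁ = 14.73/0.6327 = 23.28 m/s. Fr₁ = V₁/√(g·y₁) = 23.28/√(9.81×0.6327) = 9.345.
By Bélanger, y₂/y₁ = ½[√(1 + 8Fr₁²) − 1] = ½[√699.61 − 1] = 12.73.
y₂ = 12.73 × 0.6327 = 8.051 m.
V₂ = q/y₂ = 14.73/8.051 = 1.830 m/s. E₁ = y₁ + V₁²/2g = 28.26 m; E₂ = y₂ + V₂²/2g = 8.222 m. ΔE = E₁ − E₂ = 20.04 m.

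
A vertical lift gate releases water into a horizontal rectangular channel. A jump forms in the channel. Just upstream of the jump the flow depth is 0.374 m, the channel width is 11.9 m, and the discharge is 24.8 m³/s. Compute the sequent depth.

y₂ = 1.36 m

q = Q/b = 24.8/11.9 = 2.08 m²/s; V₁ = q/y₁ = 5.57 m/s. Fr₁ = V₁/√(g·y₁) = 2.91.
Bélanger equation: y₂/y₁ = ½[√(1 + 8Fr₁²) − 1] = ½[√68.70 − 1] = 3.64.
y₂ = 3.64 × 0.374 = 1.36 m.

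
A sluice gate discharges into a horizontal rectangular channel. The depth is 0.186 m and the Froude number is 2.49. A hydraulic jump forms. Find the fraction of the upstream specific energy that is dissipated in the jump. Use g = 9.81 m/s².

ΔE/E₁ = 0.174 (17.4%)

Fr₁ = 2.49 (given).
By Bélanger, y₂/y₁ = ½[√(1 + 8Fr₁²) − 1] = ½[√50.60 − 1] = 3.06.
y₂ = 3.06 × 0.186 = 0.569 m.
E₁ = y₁(1 + Fr₁²/2) = 0.186×(1 + 2.49²/2) = 0.763 m. ΔE = (y₂ − y₁)³/(4y₁y₂) = 0.132 m. ΔE/E₁ = 0.132/0.763 = 0.174.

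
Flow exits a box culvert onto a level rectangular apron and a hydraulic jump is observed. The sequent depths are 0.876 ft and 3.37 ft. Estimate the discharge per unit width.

q = 14.2 ft²/s

For a rectangular channel the momentum equation gives q² = ½·g·y₁·y₂·(y₁ + y₂) = ½×32.2×0.876×3.37×4.25 = 202.
q = √202 = 14.2 ft²/s.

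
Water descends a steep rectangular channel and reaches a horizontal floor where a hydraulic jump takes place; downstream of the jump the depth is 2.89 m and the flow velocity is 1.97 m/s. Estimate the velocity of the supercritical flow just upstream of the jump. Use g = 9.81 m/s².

Fr₂ = V₂/√(g·y₂) = 1.97/√(9.81×2.89) = 0.370.
Since the conjugate-depth ratio holds either way, y₁/y₂ = ½[√(1 + 8Fr₂²) − 1] = ½[√2.095 − 1] = 0.224.
y₁ = 0.224 × 2.89 = 0.647 m.
V₁ = q/y₁ = 5.69/0.647 = 8.81 m/s.

V₁ = 8.81 m/s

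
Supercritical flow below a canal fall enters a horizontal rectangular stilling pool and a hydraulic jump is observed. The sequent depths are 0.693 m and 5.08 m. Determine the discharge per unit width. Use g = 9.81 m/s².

q = 9.98 m²/s

For a rectangular channel the momentum equation gives q² = ½·g·y₁·y₂·(y₁ + y₂) = ½×9.81×0.693×5.08×5.77 = 99.7.
q = √99.7 = 9.98 m²/s.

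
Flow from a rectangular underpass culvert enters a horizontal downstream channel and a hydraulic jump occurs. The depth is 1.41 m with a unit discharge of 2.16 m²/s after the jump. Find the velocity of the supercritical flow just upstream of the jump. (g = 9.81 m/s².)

V₁ = 5.72 m/s

V₂ = q/y₂ = 2.16/1.41 = 1.53 m/s; Fr₂ = V₂/√(g·y₂) = 0.412.
Applying the sequent-depth relation in reverse, y₁/y₂ = ½[√(1 + 8Fr₂²) − 1] = ½[√2.357 − 1] = 0.268.
y₁ = 0.268 × 1.41 = 0.377 m.
V₁ = q/y₁ = 2.16/0.377 = 5.72 m/s.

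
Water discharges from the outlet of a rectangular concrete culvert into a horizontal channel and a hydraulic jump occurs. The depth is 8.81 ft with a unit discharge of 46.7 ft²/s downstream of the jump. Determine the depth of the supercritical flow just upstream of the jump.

y₁ = 1.49 ft

V₂ = q/y₂ = 46.7/8.81 = 5.30 ft/s; Fr₂ = V₂/√(g·y₂) = 0.315.
From the momentum equation (using Fr₂), y₁/y₂ = ½[√(1 + 8Fr₂²) − 1] = ½[√1.792 − 1] = 0.169.
y₁ = 0.169 × 8.81 = 1.49 ft.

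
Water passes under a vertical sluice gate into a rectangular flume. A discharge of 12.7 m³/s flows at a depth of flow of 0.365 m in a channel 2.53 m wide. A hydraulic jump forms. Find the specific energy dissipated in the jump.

ΔE = 6.33 m

q = Q/b = 12.7/2.53 = 5.02 m²/s; V₁ = q/y₁ = 13.8 m/s. Fr₁ = V₁/√(g·y₁) = 7.27.
From the momentum equation for a rectangular channel, y₂/y₁ = ½[√(1 + 8Fr₁²) − 1] = ½[√423.6 − 1] = 9.79.
y₂ = 9.79 × 0.365 = 3.57 m.
Head loss: ΔE = (y₂ − y₁)³/(4y₁y₂) = (3.57 − 0.365)³/(4×0.365×3.57) = 33.0/5.22 = 6.33 m.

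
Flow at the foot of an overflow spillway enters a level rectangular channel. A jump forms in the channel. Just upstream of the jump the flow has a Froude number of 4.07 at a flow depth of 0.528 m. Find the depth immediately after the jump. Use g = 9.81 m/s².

Fr₁ = 4.07 (given).
From the momentum equation for a rectangular channel, y₂/y₁ = ½[√(1 + 8Fr₁²) − 1] = ½[√133.5 − 1] = 5.28.
y₂ = 5.28 × 0.528 = 2.79 m.

y₂ = 2.79 m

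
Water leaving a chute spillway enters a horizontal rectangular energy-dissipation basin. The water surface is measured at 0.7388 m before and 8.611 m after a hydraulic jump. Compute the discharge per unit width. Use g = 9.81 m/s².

q = 17.08 m²/s

For a rectangular channel the momentum equation gives q² = ½·g·y₁·y₂·(y₁ + y₂) = ½×9.81×0.7388×8.611×9.350 = 291.8.
q = √291.8 = 17.08 m²/s.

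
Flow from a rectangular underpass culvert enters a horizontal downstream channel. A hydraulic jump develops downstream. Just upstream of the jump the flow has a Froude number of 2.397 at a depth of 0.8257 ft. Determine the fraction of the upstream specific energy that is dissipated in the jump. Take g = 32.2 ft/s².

ΔE/E₁ = 0.158 (15.8%)

Fr₁ = 2.397 (given).
Sequent-depth ratio: y₂/y₁ = ½[√(1 + 8Fr₁²) − 1] = ½[√46.965 − 1] = 2.927.
y₂ = 2.927 × 0.8257 = 2.416 ft.
E₁ = y₁(1 + Fr₁²/2) = 0.8257×(1 + 2.397²/2) = 3.198 ft. ΔE = (y₂ − y₁)³/(4y₁y₂) = 0.5044 ft. ΔE/E₁ = 0.5044/3.198 = 0.158.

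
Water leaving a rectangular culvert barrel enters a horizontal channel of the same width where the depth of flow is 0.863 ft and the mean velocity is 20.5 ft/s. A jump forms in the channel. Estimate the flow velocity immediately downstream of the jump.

V₂ = 4.08 ft/s

Fr₁ = V₁/√(g·y₁) = 20.5/√(32.2×0.863) = 3.89.
Bélanger equation: y₂/y₁ = ½[√(1 + 8Fr₁²) − 1] = ½[√122.0 − 1] = 5.02.
y₂ = 5.02 × 0.863 = 4.33 ft.
q = V₁·y₁ = 20.5 × 0.863 = 17.7 ft²/s.
V₂ = q/y₂ = 17.7/4.33 = 4.08 ft/s.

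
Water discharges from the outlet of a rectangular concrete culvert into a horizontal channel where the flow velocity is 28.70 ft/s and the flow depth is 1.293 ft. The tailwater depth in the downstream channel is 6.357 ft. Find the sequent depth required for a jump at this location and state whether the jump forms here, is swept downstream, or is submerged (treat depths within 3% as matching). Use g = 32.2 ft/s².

y₂ = 7.512 ft; the jump is swept downstream

Fr₁ = V₁/√(g·y₁) = 28.70/√(32.2×1.293) = 4.448.
Conjugate-depth relation: y₂/y₁ = ½[√(1 + 8Fr₁²) − 1] = ½[√159.27 − 1] = 5.810.
y₂ = 5.810 × 1.293 = 7.512 ft.
Tailwater y_tw = 6.357 ft: y_tw < y₂, so the jump is swept downstream.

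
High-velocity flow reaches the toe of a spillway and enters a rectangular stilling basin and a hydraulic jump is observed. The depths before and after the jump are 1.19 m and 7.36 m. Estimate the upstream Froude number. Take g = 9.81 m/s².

For a rectangular channel the momentum equation gives q² = ½·g·y₁·y₂·(y₁ + y₂) = ½×9.81×1.19×7.36×8.55 = 367.
q = √367 = 19.2 m²/s.
V₁ = q/y₁ = 16.1 m/s; Fr₁ = V₁/√(g·y₁) = 4.71.

Fr₁ = 4.71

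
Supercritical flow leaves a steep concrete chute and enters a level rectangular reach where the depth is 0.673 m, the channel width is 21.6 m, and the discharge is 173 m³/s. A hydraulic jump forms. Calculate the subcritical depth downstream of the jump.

y₂ = 4.08 m

q = Q/b = 173/21.6 = 8.01 m²/s; V₁ = q/y₁ = 11.9 m/s. Fr₁ = V₁/√(g·y₁) = 4.63.
By Bélanger, y₂/y₁ = ½[√(1 + 8Fr₁²) − 1] = ½[√172.6 − 1] = 6.07.
y₂ = 6.07 × 0.673 = 4.08 m.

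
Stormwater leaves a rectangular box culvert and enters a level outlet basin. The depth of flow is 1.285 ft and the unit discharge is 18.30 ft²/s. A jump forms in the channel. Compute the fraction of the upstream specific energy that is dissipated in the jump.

ΔE/E₁ = 0.126 (12.6%)

V₁ = q/y₁ = 18.30/1.285 = 14.24 ft/s. Fr₁ = V₁/√(g·y₁) = 14.24/√(32.2×1.285) = 2.214.
By Bélanger, y₂/y₁ = ½[√(1 + 8Fr₁²) − 1] = ½[√40.213 − 1] = 2.671.
y₂ = 2.671 × 1.285 = 3.432 ft.
E₁ = y₁ + V₁²/2g = 4.434 ft. ΔE = (y₂ − y₁)³/(4y₁y₂) = 0.5609 ft. ΔE/E₁ = 0.5609/4.434 = 0.126.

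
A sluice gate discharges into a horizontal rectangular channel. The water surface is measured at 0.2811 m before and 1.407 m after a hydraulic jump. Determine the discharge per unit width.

For a rectangular channel the momentum equation gives q² = ½·g·y₁·y₂·(y₁ + y₂) = ½×9.81×0.2811×1.407×1.688 = 3.275.
q = √3.275 = 1.810 m²/s.

q = 1.810 m²/s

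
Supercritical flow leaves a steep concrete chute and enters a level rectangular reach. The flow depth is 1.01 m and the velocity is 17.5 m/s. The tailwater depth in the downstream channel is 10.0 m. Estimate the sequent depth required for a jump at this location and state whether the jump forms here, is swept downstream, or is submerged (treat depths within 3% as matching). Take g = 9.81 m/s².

y₂ = 7.45 m; the jump is submerged

Fr₁ = V₁/√(g·y₁) = 17.5/√(9.81×1.01) = 5.56.
From the momentum equation for a rectangular channel, y₂/y₁ = ½[√(1 + 8Fr₁²) − 1] = ½[√248.3 − 1] = 7.38.
y₂ = 7.38 × 1.01 = 7.45 m.
Tailwater y_tw = 10.0 m: y_tw > y₂, so the jump is submerged.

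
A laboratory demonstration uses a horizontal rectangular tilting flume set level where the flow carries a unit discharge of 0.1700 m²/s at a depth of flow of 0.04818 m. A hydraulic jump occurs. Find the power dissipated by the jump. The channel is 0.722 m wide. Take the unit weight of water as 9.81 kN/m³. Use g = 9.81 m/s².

P = 0.4124 kW

V₁ = q/y₁ = 0.1700/0.04818 = 3.528 m/s. Fr₁ = V₁/√(g·y₁) = 3.528/√(9.81×0.04818) = 5.132.
Bélanger equation: y₂/y₁ = ½[√(1 + 8Fr₁²) − 1] = ½[√211.73 − 1] = 6.775.
y₂ = 6.775 × 0.04818 = 0.3264 m.
V₂ = q/y₂ = 0.1700/0.3264 = 0.5208 m/s. E₁ = y₁ + V₁²/2g = 0.6827 m; E₂ = y₂ + V₂²/2g = 0.3403 m. ΔE = E₁ − E₂ = 0.3425 m.
Q = q·b = 0.1700 × 0.722 = 0.1227 m³/s. P = γ·Q·ΔE = 9.81 × 0.1227 × 0.3425 = 0.4124 kW.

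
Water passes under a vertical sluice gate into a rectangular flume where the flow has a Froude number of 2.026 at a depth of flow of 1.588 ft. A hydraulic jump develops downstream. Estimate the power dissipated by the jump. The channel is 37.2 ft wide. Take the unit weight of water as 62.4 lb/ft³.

P = 44.72 hp

Fr₁ = 2.026 (given).
Sequent-depth ratio: y₂/y₁ = ½[√(1 + 8Fr₁²) − 1] = ½[√33.837 − 1] = 2.408.
y₂ = 2.408 × 1.588 = 3.825 ft.
Head loss: ΔE = (y₂ − y₁)³/(4y₁y₂) = (3.825 − 1.588)³/(4×1.588×3.825) = 11.19/24.29 = 0.4606 ft.
V₁ = Fr₁·√(g·y₁) = 2.026×√(32.2×1.588) = 14.49 ft/s; q = V₁·y₁ = 23.01 ft²/s. Q = q·b = 23.01 × 37.2 = 855.8 cfs. P = γ·Q·ΔE/550 = 62.4 × 855.8 × 0.4606 / 550 = 44.72 hp.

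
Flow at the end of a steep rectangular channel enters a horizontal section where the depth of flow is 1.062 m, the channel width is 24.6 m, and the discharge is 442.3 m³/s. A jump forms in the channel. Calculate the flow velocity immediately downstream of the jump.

q = Q/b = 442.3/24.6 = 17.98 m²/s; V₁ = q/y₁ = 16.93 m/s. Fr₁ = V₁/√(g·y₁) = 5.245.
By Bélanger, y₂/y₁ = ½[√(1 + 8Fr₁²) − 1] = ½[√221.10 − 1] = 6.935.
y₂ = 6.935 × 1.062 = 7.365 m.
V₂ = q/y₂ = 17.98/7.365 = 2.441 m/s.

V₂ = 2.441 m/s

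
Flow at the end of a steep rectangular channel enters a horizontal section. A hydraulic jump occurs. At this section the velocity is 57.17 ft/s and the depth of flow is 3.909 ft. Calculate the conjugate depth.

Fr₁ = V₁/√(g·y₁) = 57.17/√(32.2×3.909) = 5.096.
By Bélanger, y₂/y₁ = ½[√(1 + 8Fr₁²) − 1] = ½[√208.73 − 1] = 6.724.
y₂ = 6.724 × 3.909 = 26.28 ft.

y₂ = 26.28 ft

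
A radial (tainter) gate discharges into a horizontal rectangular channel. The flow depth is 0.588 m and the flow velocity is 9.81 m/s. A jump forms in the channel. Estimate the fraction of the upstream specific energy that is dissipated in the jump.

ΔE/E₁ = 0.401 (40.1%)

Fr₁ = V₁/√(g·y₁) = 9.81/√(9.81×0.588) = 4.08.
By Bélanger, y₂/y₁ = ½[√(1 + 8Fr₁²) − 1] = ½[√134.5 − 1] = 5.30.
y₂ = 5.30 × 0.588 = 3.12 m.
E₁ = y₁ + V₁²/2g = 5.49 m. ΔE = (y₂ − y₁)³/(4y₁y₂) = 2.20 m. ΔE/E₁ = 2.20/5.49 = 0.401.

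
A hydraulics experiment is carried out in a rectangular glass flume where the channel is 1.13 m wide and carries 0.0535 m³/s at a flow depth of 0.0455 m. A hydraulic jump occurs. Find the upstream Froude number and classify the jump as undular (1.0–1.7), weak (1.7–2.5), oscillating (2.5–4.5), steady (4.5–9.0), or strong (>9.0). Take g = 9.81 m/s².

Fr₁ = 1.56; undular jump

q = Q/b = 0.0535/1.13 = 0.0473 m²/s; V₁ = q/y₁ = 1.04 m/s. Fr₁ = V₁/√(g·y₁) = 1.56.
Fr₁ = 1.56 lies in the undular range.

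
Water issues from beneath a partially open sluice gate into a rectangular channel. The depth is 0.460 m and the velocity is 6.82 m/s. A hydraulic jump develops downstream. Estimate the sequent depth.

Fr₁ = V₁/√(g·y₁) = 6.82/√(9.81×0.460) = 3.21.
Conjugate-depth relation: y₂/y₁ = ½[√(1 + 8Fr₁²) − 1] = ½[√83.46 − 1] = 4.07.
y₂ = 4.07 × 0.460 = 1.87 m.

y₂ = 1.87 m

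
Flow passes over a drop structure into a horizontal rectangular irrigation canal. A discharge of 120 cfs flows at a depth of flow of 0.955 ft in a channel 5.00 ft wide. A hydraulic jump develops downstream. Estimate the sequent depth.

y₂ = 5.66 ft

q = Q/b = 120/5.00 = 24.0 ft²/s; V₁ = q/y₁ = 25.1 ft/s. Fr₁ = V₁/√(g·y₁) = 4.53.
From the momentum equation for a rectangular channel, y₂/y₁ = ½[√(1 + 8Fr₁²) − 1] = ½[√165.3 − 1] = 5.93.
y₂ = 5.93 × 0.955 = 5.66 ft.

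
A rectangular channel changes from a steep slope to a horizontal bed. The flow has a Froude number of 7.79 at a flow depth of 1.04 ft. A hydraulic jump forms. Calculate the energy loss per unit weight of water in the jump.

Fr₁ = 7.79 (given).
From the momentum equation for a rectangular channel, y₂/y₁ = ½[√(1 + 8Fr₁²) − 1] = ½[√486.5 − 1] = 10.5.
y₂ = 10.5 × 1.04 = 10.9 ft.
Head loss: ΔE = (y₂ − y₁)³/(4y₁y₂) = (10.9 − 1.04)³/(4×1.04×10.9) = 973/45.5 = 21.4 ft.

ΔE = 21.4 ft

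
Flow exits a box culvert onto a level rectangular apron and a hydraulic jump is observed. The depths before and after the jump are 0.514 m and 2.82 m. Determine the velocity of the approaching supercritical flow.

For a rectangular channel the momentum equation gives q² = ½·g·y₁·y₂·(y₁ + y₂) = ½×9.81×0.514×2.82×3.33 = 23.7.
q = √23.7 = 4.87 m²/s.
V₁ = q/y₁ = 4.87/0.514 = 9.47 m/s.

V₁ = 9.47 m/s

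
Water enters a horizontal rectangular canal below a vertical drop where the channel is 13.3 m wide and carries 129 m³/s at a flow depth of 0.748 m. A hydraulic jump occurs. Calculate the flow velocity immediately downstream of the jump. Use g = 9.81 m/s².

q = Q/b = 129/13.3 = 9.70 m²/s; V₁ = q/y₁ = 13.0 m/s. Fr₁ = V₁/√(g·y₁) = 4.79.
Bélanger equation: y₂/y₁ = ½[√(1 + 8Fr₁²) − 1] = ½[√184.3 − 1] = 6.29.
y₂ = 6.29 × 0.748 = 4.70 m.
V₂ = q/y₂ = 9.70/4.70 = 2.06 m/s.

V₂ = 2.06 m/s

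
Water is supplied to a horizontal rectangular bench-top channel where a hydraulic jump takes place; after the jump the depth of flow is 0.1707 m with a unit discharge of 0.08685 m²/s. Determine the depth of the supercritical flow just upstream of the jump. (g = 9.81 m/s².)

V₂ = q/y₂ = 0.08685/0.1707 = 0.5088 m/s; Fr₂ = V₂/√(g·y₂) = 0.3932.
Applying the sequent-depth relation in reverse, y₁/y₂ = ½[√(1 + 8Fr₂²) − 1] = ½[√2.2367 − 1] = 0.2478.
y₁ = 0.2478 × 0.1707 = 0.04230 m.

y₁ = 0.04230 m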